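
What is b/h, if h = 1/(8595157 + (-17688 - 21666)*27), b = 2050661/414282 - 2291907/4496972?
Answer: 31155843663366162041/931507277052 ≈ 3.3447e+7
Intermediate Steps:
b = 4136134641359/931507277052 (b = 2050661*(1/414282) - 2291907*1/4496972 = 2050661/414282 - 2291907/4496972 = 4136134641359/931507277052 ≈ 4.4403)
h = 1/7532599 (h = 1/(8595157 - 39354*27) = 1/(8595157 - 1062558) = 1/7532599 ≈ 1.3276e-7)
b/h = 4136134641359/(931507277052*(1/7532599)) = (4136134641359/931507277052)*7532599 = 31155843663366162041/931507277052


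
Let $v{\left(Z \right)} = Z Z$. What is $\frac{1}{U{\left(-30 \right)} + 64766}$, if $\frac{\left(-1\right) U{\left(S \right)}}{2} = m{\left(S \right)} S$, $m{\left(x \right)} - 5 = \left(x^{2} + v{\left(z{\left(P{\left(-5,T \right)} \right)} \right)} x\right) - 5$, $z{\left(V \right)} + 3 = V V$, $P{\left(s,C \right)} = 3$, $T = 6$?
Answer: $\frac{1}{53966} \approx 1.853 \cdot 10^{-5}$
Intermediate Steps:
$z{\left(V \right)} = -3 + V^{2}$ ($z{\left(V \right)} = -3 + V V = -3 + V^{2}$)
$v{\left(Z \right)} = Z^{2}$
$m{\left(x \right)} = x^{2} + 36 x$ ($m{\left(x \right)} = 5 - \left(5 - x^{2} - \left(-3 + 3^{2}\right)^{2} x\right) = 5 - \left(5 - x^{2} - \left(-3 + 9\right)^{2} x\right) = 5 - \left(5 - x^{2} - 6^{2} x\right) = 5 - \left(5 - x^{2} - 36 x\right) = 5 + \left(-5 + x^{2} + 36 x\right) = x^{2} + 36 x$)
$U{\left(S \right)} = - 2 S^{2} \left(36 + S\right)$ ($U{\left(S \right)} = - 2 S \left(36 + S\right) S = - 2 S^{2} \left(36 + S\right)$)
$\frac{1}{U{\left(-30 \right)} + 64766} = \frac{1}{2 \left(-30\right)^{2} \left(-36 - -30\right) + 64766} = \frac{1}{2 \cdot 900 \left(-36 + 30\right) + 64766} = \frac{1}{2 \cdot 900 \left(-6\right) + 64766} = \frac{1}{-10800 + 64766} = \frac{1}{53966}$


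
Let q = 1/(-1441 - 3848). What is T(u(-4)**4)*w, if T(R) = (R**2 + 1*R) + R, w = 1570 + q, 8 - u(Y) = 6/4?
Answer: 2260398684628539/451328 ≈ 5.0083e+9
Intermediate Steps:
q = -1/5289 (q = 1/(-5289) = -1/5289 ≈ -0.00018907)
u(Y) = 13/2 (u(Y) = 8 - 6/4 = 8 - 1*3/2 = 8 - 3/2 = 13/2)
w = 8303729/5289 (w = 1570 - 1/5289 = 8303729/5289 ≈ 1570.0)
T(R) = R**2 + 2*R (T(R) = (R**2 + R) + R = (R + R**2) + R = R**2 + 2*R)
T(u(-4)**4)*w = ((13/2)**4*(2 + (13/2)**4))*(8303729/5289) = (28561*(2 + 28561/16)/16)*(8303729/5289) = ((28561/16)*(28593/16))*(8303729/5289) = (816644673/256)*(8303729/5289) = 2260398684628539/451328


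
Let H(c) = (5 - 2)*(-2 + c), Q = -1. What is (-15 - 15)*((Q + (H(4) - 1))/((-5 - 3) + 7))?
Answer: 120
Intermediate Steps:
H(c) = -6 + 3*c (H(c) = 3*(-2 + c) = -6 + 3*c)
(-15 - 15)*((Q + (H(4) - 1))/((-5 - 3) + 7)) = (-15 - 15)*((-1 + ((-6 + 3*4) - 1))/((-5 - 3) + 7)) = -30*(-1 + ((-6 + 12) - 1))/(-8 + 7) = -30*(-1 + (6 - 1))/(-1) = -30*(-1 + 5)*(-1) = -120*(-1) = -30*(-4) = 120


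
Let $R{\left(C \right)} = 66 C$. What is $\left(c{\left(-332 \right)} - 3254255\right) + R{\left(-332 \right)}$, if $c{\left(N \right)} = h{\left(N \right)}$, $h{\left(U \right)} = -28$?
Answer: $-3276195$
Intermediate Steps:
$c{\left(N \right)} = -28$
$\left(c{\left(-332 \right)} - 3254255\right) + R{\left(-332 \right)} = \left(-28 - 3254255\right) + 66 \left(-332\right) = -3254283 - 21912 = -3276195$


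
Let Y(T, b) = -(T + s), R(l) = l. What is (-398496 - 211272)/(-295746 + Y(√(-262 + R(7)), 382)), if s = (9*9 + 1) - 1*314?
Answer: 180194980752/87328524451 - 609768*I*√255/87328524451 ≈ 2.0634 - 0.0001115*I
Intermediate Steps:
s = -232 (s = (81 + 1) - 314 = 82 - 314 = -232)
Y(T, b) = 232 - T (Y(T, b) = -(T - 232) = -(-232 + T) = 232 - T)
(-398496 - 211272)/(-295746 + Y(√(-262 + R(7)), 382)) = (-398496 - 211272)/(-295746 + (232 - √(-262 + 7))) = -609768/(-295746 + (232 - √(-255))) = -609768/(-295746 + (232 - I*√255)) = -609768/(-295514 - I*√255)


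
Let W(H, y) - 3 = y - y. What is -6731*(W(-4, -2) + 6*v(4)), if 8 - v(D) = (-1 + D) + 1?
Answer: -181737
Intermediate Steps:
W(H, y) = 3 (W(H, y) = 3 + (y - y) = 3 + 0 = 3)
v(D) = 8 - D (v(D) = 8 - ((-1 + D) + 1) = 8 - D)
-6731*(W(-4, -2) + 6*v(4)) = -6731*(3 + 6*(8 - 1*4)) = -6731*(3 + 6*(8 - 4)) = -6731*(3 + 6*4) = -6731*(3 + 24) = -6731*27 = -181737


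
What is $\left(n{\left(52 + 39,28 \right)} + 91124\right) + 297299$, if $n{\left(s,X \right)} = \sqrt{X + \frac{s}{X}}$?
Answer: $388423 + \frac{5 \sqrt{5}}{2} \approx 3.8843 \cdot 10^{5}$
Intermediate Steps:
$\left(n{\left(52 + 39,28 \right)} + 91124\right) + 297299 = \left(\sqrt{28 + \frac{52 + 39}{28}} + 91124\right) + 297299 = \left(\sqrt{28 + 91 \cdot \frac{1}{28}} + 91124\right) + 297299 = \left(\sqrt{28 + \frac{13}{4}} + 91124\right) + 297299 = \left(\sqrt{\frac{125}{4}} + 91124\right) + 297299 = \left(\frac{5 \sqrt{5}}{2} + 91124\right) + 297299 = \left(91124 + \frac{5 \sqrt{5}}{2}\right) + 297299 = 388423 + \frac{5 \sqrt{5}}{2}$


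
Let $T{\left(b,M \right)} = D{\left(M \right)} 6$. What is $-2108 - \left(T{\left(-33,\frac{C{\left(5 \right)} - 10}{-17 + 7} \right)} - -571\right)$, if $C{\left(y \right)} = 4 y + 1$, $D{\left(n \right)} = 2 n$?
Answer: $- \frac{13329}{5} \approx -2665.8$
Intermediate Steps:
$C{\left(y \right)} = 1 + 4 y$
$T{\left(b,M \right)} = 12 M$ ($T{\left(b,M \right)} = 2 M 6 = 12 M$)
$-2108 - \left(T{\left(-33,\frac{C{\left(5 \right)} - 10}{-17 + 7} \right)} - -571\right) = -2108 - \left(12 \frac{\left(1 + 4 \cdot 5\right) - 10}{-17 + 7} - -571\right) = -2108 - \left(12 \frac{\left(1 + 20\right) - 10}{-10} + 571\right) = -2108 - \left(12 \left(21 - 10\right) \left(- \frac{1}{10}\right) + 571\right) = -2108 - \left(12 \cdot 11 \left(- \frac{1}{10}\right) + 571\right) = -2108 - \left(12 \left(- \frac{11}{10}\right) + 571\right) = -2108 - \left(- \frac{66}{5} + 571\right) = -2108 - \frac{2789}{5} = - \frac{13329}{5}$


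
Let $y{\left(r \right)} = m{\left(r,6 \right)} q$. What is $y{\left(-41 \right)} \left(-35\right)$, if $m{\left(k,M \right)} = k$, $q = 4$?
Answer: $5740$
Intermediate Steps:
$y{\left(r \right)} = 4 r$ ($y{\left(r \right)} = r 4 = 4 r$)
$y{\left(-41 \right)} \left(-35\right) = 4 \left(-41\right) \left(-35\right) = \left(-164\right) \left(-35\right) = 5740$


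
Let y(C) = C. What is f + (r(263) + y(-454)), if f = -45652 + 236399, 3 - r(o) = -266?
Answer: 190562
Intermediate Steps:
r(o) = 269 (r(o) = 3 - 1*(-266) = 3 + 266 = 269)
f = 190747
f + (r(263) + y(-454)) = 190747 + (269 - 454) = 190747 - 185 = 190562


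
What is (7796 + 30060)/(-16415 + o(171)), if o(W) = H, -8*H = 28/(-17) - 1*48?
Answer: -1287104/557899 ≈ -2.3071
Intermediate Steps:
H = 211/34 (H = -(28/(-17) - 1*48)/8 = -(28*(-1/17) - 48)/8 = -(-28/17 - 48)/8 = -⅛*(-844/17) = 211/34 ≈ 6.2059)
o(W) = 211/34
(7796 + 30060)/(-16415 + o(171)) = (7796 + 30060)/(-16415 + 211/34) = 37856/(-557899/34) = 37856*(-34/557899) = -1287104/557899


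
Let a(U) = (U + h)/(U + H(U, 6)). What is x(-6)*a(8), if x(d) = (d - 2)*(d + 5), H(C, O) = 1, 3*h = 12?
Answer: 32/3 ≈ 10.667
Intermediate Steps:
h = 4 (h = (⅓)*12 = 4)
x(d) = (-2 + d)*(5 + d)
a(U) = (4 + U)/(1 + U) (a(U) = (U + 4)/(U + 1) = (4 + U)/(1 + U))
x(-6)*a(8) = (-10 + (-6)² + 3*(-6))*((4 + 8)/(1 + 8)) = (-10 + 36 - 18)*(12/9) = 8*((⅑)*12) = 8*(4/3) = 32/3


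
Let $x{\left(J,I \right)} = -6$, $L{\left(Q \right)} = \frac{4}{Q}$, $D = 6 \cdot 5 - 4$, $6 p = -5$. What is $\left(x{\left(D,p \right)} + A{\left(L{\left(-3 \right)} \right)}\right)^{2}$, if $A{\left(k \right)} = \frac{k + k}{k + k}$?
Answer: $25$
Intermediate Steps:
$p = - \frac{5}{6}$ ($p = \frac{1}{6} \left(-5\right) = - \frac{5}{6} \approx -0.83333$)
$D = 26$ ($D = 30 - 4 = 26$)
$A{\left(k \right)} = 1$ ($A{\left(k \right)} = \frac{2 k}{2 k} = 2 k \frac{1}{2 k} = 1$)
$\left(x{\left(D,p \right)} + A{\left(L{\left(-3 \right)} \right)}\right)^{2} = \left(-6 + 1\right)^{2} = \left(-5\right)^{2} = 25$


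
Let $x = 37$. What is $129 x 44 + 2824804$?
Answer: $3034816$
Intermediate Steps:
$129 x 44 + 2824804 = 129 \cdot 37 \cdot 44 + 2824804 = 4773 \cdot 44 + 2824804 = 210012 + 2824804 = 3034816$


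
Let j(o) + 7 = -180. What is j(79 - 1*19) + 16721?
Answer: 16534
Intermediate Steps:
j(o) = -187 (j(o) = -7 - 180 = -187)
j(79 - 1*19) + 16721 = -187 + 16721 = 16534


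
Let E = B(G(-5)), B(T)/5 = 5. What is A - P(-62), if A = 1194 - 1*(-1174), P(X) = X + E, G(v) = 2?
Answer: 2405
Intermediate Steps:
B(T) = 25 (B(T) = 5*5 = 25)
E = 25
P(X) = 25 + X (P(X) = X + 25 = 25 + X)
A = 2368 (A = 1194 + 1174 = 2368)
A - P(-62) = 2368 - (25 - 62) = 2368 - 1*(-37) = 2368 + 37 = 2405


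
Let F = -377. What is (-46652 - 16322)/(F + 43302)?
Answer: -62974/42925 ≈ -1.4671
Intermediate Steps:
(-46652 - 16322)/(F + 43302) = (-46652 - 16322)/(-377 + 43302) = -62974/42925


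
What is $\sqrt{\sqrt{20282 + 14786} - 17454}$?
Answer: $\sqrt{-17454 + 2 \sqrt{8767}} \approx 131.4 i$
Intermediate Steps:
$\sqrt{\sqrt{20282 + 14786} - 17454} = \sqrt{\sqrt{35068} - 17454} = \sqrt{2 \sqrt{8767} - 17454} = \sqrt{-17454 + 2 \sqrt{8767}}$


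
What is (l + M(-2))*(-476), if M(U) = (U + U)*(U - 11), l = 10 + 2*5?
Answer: -34272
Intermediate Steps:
l = 20 (l = 10 + 10 = 20)
M(U) = 2*U*(-11 + U) (M(U) = (2*U)*(-11 + U) = 2*U*(-11 + U))
(l + M(-2))*(-476) = (20 + 2*(-2)*(-11 - 2))*(-476) = (20 + 2*(-2)*(-13))*(-476) = (20 + 52)*(-476) = 72*(-476) = -34272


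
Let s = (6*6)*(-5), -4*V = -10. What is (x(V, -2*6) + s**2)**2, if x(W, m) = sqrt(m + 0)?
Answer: 1049759988 + 129600*I*sqrt(3) ≈ 1.0498e+9 + 2.2447e+5*I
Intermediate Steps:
V = 5/2 (V = -1/4*(-10) = 5/2 ≈ 2.5000)
x(W, m) = sqrt(m)
s = -180 (s = 36*(-5) = -180)
(x(V, -2*6) + s**2)**2 = (sqrt(-2*6) + (-180)**2)**2 = (sqrt(-12) + 32400)**2 = (2*I*sqrt(3) + 32400)**2 = (32400 + 2*I*sqrt(3))**2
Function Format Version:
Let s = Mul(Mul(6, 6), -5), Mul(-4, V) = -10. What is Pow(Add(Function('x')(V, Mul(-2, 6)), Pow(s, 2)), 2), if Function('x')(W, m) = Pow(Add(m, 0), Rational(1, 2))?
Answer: Add(1049759988, Mul(129600, I, Pow(3, Rational(1, 2)))) ≈ Add(1.0498e+9, Mul(2.2447e+5, I))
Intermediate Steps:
V = Rational(5, 2) (V = Mul(Rational(-1, 4), -10) = Rational(5, 2) ≈ 2.5000)
Function('x')(W, m) = Pow(m, Rational(1, 2))
s = -180 (s = Mul(36, -5) = -180)
Pow(Add(Function('x')(V, Mul(-2, 6)), Pow(s, 2)), 2) = Pow(Add(Pow(Mul(-2, 6), Rational(1, 2)), Pow(-180, 2)), 2) = Pow(Add(Pow(-12, Rational(1, 2)), 32400), 2) = Pow(Add(Mul(2, I, Pow(3, Rational(1, 2))), 32400), 2) = Pow(Add(32400, Mul(2, I, Pow(3, Rational(1, 2)))), 2)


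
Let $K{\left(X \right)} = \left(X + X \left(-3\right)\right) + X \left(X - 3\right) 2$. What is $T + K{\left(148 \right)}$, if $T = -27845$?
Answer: $14779$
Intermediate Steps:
$K{\left(X \right)} = - 2 X + X \left(-6 + 2 X\right)$ ($K{\left(X \right)} = \left(X - 3 X\right) + X \left(-3 + X\right) 2 = - 2 X + X \left(-6 + 2 X\right)$)
$T + K{\left(148 \right)} = -27845 + 2 \cdot 148 \left(-4 + 148\right) = -27845 + 2 \cdot 148 \cdot 144 = -27845 + 42624 = 14779$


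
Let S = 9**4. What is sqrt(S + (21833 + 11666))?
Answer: 2*sqrt(10015) ≈ 200.15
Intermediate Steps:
S = 6561
sqrt(S + (21833 + 11666)) = sqrt(6561 + (21833 + 11666)) = sqrt(6561 + 33499) = sqrt(40060) = 2*sqrt(10015)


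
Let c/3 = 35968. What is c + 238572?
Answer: 346476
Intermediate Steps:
c = 107904 (c = 3*35968 = 107904)
c + 238572 = 107904 + 238572 = 346476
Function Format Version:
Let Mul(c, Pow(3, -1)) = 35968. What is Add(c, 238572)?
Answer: 346476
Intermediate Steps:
c = 107904 (c = Mul(3, 35968) = 107904)
Add(c, 238572) = Add(107904, 238572) = 346476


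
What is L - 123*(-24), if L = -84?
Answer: 2868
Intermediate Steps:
L - 123*(-24) = -84 - 123*(-24) = -84 + 2952 = 2868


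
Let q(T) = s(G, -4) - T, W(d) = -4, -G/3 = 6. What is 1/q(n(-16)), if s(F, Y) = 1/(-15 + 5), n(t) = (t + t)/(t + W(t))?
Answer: -10/17 ≈ -0.58823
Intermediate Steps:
G = -18 (G = -3*6 = -18)
n(t) = 2*t/(-4 + t) (n(t) = (t + t)/(t - 4) = (2*t)/(-4 + t) = 2*t/(-4 + t))
s(F, Y) = -1/10 (s(F, Y) = 1/(-10) = -1/10)
q(T) = -1/10 - T
1/q(n(-16)) = 1/(-1/10 - 2*(-16)/(-4 - 16)) = 1/(-1/10 - 2*(-16)/(-20)) = 1/(-1/10 - 2*(-16)*(-1)/20) = 1/(-1/10 - 1*8/5) = 1/(-1/10 - 8/5) = 1/(-17/10) = -10/17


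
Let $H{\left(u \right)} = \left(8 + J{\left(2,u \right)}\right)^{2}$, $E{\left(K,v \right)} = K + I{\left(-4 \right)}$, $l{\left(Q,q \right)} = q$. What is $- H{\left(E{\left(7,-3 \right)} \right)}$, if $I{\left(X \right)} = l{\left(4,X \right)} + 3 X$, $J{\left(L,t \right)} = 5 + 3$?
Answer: $-256$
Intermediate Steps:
$J{\left(L,t \right)} = 8$
$I{\left(X \right)} = 4 X$ ($I{\left(X \right)} = X + 3 X = 4 X$)
$E{\left(K,v \right)} = -16 + K$ ($E{\left(K,v \right)} = K + 4 \left(-4\right) = K - 16 = -16 + K$)
$H{\left(u \right)} = 256$ ($H{\left(u \right)} = \left(8 + 8\right)^{2} = 16^{2} = 256$)
$- H{\left(E{\left(7,-3 \right)} \right)} = \left(-1\right) 256 = -256$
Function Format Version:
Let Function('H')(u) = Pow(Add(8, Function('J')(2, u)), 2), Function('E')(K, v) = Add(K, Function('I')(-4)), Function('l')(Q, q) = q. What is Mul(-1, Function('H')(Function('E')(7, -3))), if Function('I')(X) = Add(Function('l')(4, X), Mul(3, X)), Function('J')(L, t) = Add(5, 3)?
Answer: -256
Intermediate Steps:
Function('J')(L, t) = 8
Function('I')(X) = Mul(4, X) (Function('I')(X) = Add(X, Mul(3, X)) = Mul(4, X))
Function('E')(K, v) = Add(-16, K) (Function('E')(K, v) = Add(K, Mul(4, -4)) = Add(K, -16) = Add(-16, K))
Function('H')(u) = 256 (Function('H')(u) = Pow(Add(8, 8), 2) = Pow(16, 2) = 256)
Mul(-1, Function('H')(Function('E')(7, -3))) = Mul(-1, 256) = -256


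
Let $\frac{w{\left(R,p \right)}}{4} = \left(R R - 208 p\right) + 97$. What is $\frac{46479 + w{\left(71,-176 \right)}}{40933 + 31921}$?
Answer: $\frac{213463}{72854} \approx 2.93$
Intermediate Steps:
$w{\left(R,p \right)} = 388 - 832 p + 4 R^{2}$ ($w{\left(R,p \right)} = 4 \left(\left(R R - 208 p\right) + 97\right) = 4 \left(\left(R^{2} - 208 p\right) + 97\right) = 4 \left(97 + R^{2} - 208 p\right) = 388 - 832 p + 4 R^{2}$)
$\frac{46479 + w{\left(71,-176 \right)}}{40933 + 31921} = \frac{46479 + \left(388 - -146432 + 4 \cdot 71^{2}\right)}{40933 + 31921} = \frac{46479 + \left(388 + 146432 + 4 \cdot 5041\right)}{72854} = \left(46479 + \left(388 + 146432 + 20164\right)\right) \frac{1}{72854} = \left(46479 + 166984\right) \frac{1}{72854} = 213463 \cdot \frac{1}{72854} = \frac{213463}{72854}$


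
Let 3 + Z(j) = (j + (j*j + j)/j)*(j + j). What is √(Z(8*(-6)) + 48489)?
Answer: √57606 ≈ 240.01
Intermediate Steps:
Z(j) = -3 + 2*j*(j + (j + j²)/j) (Z(j) = -3 + (j + (j*j + j)/j)*(j + j) = -3 + (j + (j² + j)/j)*(2*j) = -3 + (j + (j + j²)/j)*(2*j) = -3 + 2*j*(j + (j + j²)/j))
√(Z(8*(-6)) + 48489) = √((-3 + 2*(8*(-6)) + 4*(8*(-6))²) + 48489) = √((-3 + 2*(-48) + 4*(-48)²) + 48489) = √((-3 - 96 + 4*2304) + 48489) = √((-3 - 96 + 9216) + 48489) = √(9117 + 48489) = √57606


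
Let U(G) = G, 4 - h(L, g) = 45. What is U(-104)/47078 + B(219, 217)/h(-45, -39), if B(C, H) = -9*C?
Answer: 46393237/965099 ≈ 48.071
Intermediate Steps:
h(L, g) = -41 (h(L, g) = 4 - 1*45 = 4 - 45 = -41)
U(-104)/47078 + B(219, 217)/h(-45, -39) = -104/47078 - 9*219/(-41) = -104*1/47078 - 1971*(-1/41) = -52/23539 + 1971/41 = 46393237/965099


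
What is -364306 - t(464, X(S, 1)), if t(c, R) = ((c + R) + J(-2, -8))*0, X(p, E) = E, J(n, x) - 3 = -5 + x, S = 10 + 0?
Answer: -364306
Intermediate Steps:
S = 10
J(n, x) = -2 + x (J(n, x) = 3 + (-5 + x) = -2 + x)
t(c, R) = 0 (t(c, R) = ((c + R) + (-2 - 8))*0 = ((R + c) - 10)*0 = (-10 + R + c)*0 = 0)
-364306 - t(464, X(S, 1)) = -364306 - 1*0 = -364306 + 0 = -364306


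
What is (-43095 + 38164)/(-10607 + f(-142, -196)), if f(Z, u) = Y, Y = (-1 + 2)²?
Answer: 4931/10606 ≈ 0.46493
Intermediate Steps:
Y = 1 (Y = 1² = 1)
f(Z, u) = 1
(-43095 + 38164)/(-10607 + f(-142, -196)) = (-43095 + 38164)/(-10607 + 1) = -4931/(-10606) = -4931*(-1/10606) = 4931/10606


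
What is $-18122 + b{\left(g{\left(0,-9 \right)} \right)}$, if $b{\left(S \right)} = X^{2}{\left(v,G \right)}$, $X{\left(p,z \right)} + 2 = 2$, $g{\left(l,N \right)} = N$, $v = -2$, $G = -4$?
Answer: $-18122$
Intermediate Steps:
$X{\left(p,z \right)} = 0$ ($X{\left(p,z \right)} = -2 + 2 = 0$)
$b{\left(S \right)} = 0$ ($b{\left(S \right)} = 0^{2} = 0$)
$-18122 + b{\left(g{\left(0,-9 \right)} \right)} = -18122 + 0 = -18122$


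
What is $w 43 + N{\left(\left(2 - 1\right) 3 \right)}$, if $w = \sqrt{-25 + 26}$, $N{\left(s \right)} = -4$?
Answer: $39$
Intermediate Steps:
$w = 1$ ($w = \sqrt{1} = 1$)
$w 43 + N{\left(\left(2 - 1\right) 3 \right)} = 1 \cdot 43 - 4 = 43 - 4 = 39$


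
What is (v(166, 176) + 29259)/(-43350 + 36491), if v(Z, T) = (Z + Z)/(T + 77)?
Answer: -7402859/1735327 ≈ -4.2660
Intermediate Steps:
v(Z, T) = 2*Z/(77 + T) (v(Z, T) = (2*Z)/(77 + T) = 2*Z/(77 + T))
(v(166, 176) + 29259)/(-43350 + 36491) = (2*166/(77 + 176) + 29259)/(-43350 + 36491) = (2*166/253 + 29259)/(-6859) = (2*166*(1/253) + 29259)*(-1/6859) = (332/253 + 29259)*(-1/6859) = (7402859/253)*(-1/6859) = -7402859/1735327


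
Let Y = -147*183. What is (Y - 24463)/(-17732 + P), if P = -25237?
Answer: 51364/42969 ≈ 1.1954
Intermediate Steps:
Y = -26901
(Y - 24463)/(-17732 + P) = (-26901 - 24463)/(-17732 - 25237) = -51364/(-42969) = -51364*(-1/42969) = 51364/42969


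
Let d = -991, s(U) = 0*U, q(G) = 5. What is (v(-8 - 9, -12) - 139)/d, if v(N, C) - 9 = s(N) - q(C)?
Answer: 135/991 ≈ 0.13623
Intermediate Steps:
s(U) = 0
v(N, C) = 4 (v(N, C) = 9 + (0 - 1*5) = 9 + (0 - 5) = 9 - 5 = 4)
(v(-8 - 9, -12) - 139)/d = (4 - 139)/(-991) = -135*(-1/991) = 135/991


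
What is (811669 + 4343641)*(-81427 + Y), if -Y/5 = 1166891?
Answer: -30498205633420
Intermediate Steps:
Y = -5834455 (Y = -5*1166891 = -5834455)
(811669 + 4343641)*(-81427 + Y) = (811669 + 4343641)*(-81427 - 5834455) = 5155310*(-5915882) = -30498205633420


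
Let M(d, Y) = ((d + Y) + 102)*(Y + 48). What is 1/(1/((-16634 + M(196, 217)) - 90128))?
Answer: 29713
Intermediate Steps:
M(d, Y) = (48 + Y)*(102 + Y + d) (M(d, Y) = ((Y + d) + 102)*(48 + Y) = (102 + Y + d)*(48 + Y) = (48 + Y)*(102 + Y + d))
1/(1/((-16634 + M(196, 217)) - 90128)) = 1/(1/((-16634 + (4896 + 217² + 48*196 + 150*217 + 217*196)) - 90128)) = 1/(1/((-16634 + (4896 + 47089 + 9408 + 32550 + 42532)) - 90128)) = 1/(1/((-16634 + 136475) - 90128)) = 1/(1/(119841 - 90128)) = 1/(1/29713) = 29713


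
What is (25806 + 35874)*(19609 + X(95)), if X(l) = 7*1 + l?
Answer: 1215774480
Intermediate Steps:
X(l) = 7 + l
(25806 + 35874)*(19609 + X(95)) = (25806 + 35874)*(19609 + (7 + 95)) = 61680*(19609 + 102) = 61680*19711 = 1215774480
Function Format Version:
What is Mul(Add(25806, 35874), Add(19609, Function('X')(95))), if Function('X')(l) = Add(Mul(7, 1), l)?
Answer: 1215774480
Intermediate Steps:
Function('X')(l) = Add(7, l)
Mul(Add(25806, 35874), Add(19609, Function('X')(95))) = Mul(Add(25806, 35874), Add(19609, Add(7, 95))) = Mul(61680, Add(19609, 102)) = Mul(61680, 19711) = 1215774480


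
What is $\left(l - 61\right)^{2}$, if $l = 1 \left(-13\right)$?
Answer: $5476$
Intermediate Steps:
$l = -13$
$\left(l - 61\right)^{2} = \left(-13 - 61\right)^{2} = \left(-74\right)^{2} = 5476$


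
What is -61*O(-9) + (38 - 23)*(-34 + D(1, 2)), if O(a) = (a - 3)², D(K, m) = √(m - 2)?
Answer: -9294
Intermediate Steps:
D(K, m) = √(-2 + m)
O(a) = (-3 + a)²
-61*O(-9) + (38 - 23)*(-34 + D(1, 2)) = -61*(-3 - 9)² + (38 - 23)*(-34 + √(-2 + 2)) = -61*(-12)² + 15*(-34 + √0) = -61*144 + 15*(-34 + 0) = -8784 + 15*(-34) = -8784 - 510 = -9294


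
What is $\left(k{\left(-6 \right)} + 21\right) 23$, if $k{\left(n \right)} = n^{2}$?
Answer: $1311$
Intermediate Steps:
$\left(k{\left(-6 \right)} + 21\right) 23 = \left(\left(-6\right)^{2} + 21\right) 23 = \left(36 + 21\right) 23 = 57 \cdot 23 = 1311$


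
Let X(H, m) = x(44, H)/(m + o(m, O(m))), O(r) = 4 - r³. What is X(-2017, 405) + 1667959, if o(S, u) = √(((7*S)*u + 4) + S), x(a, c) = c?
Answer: 314125978981228424/188329556651 + 46391*I*√356010194/188329556651 ≈ 1.668e+6 + 0.0046478*I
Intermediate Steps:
o(S, u) = √(4 + S + 7*S*u) (o(S, u) = √((7*S*u + 4) + S) = √((4 + 7*S*u) + S) = √(4 + S + 7*S*u))
X(H, m) = H/(m + √(4 + m + 7*m*(4 - m³)))
X(-2017, 405) + 1667959 = -2017/(405 + √(4 - 7*405⁴ + 29*405)) + 1667959 = -2017/(405 + √(4 - 7*26904200625 + 11745)) + 1667959 = -2017/(405 + √(4 - 188329404375 + 11745)) + 1667959 = -2017/(405 + √(-188329392626)) + 1667959 = -2017/(405 + 23*I*√356010194) + 1667959 = 1667959 - 2017/(405 + 23*I*√356010194)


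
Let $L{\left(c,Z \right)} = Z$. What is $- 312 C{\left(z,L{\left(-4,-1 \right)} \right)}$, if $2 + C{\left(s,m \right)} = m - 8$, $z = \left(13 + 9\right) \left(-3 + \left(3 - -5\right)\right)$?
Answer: $3432$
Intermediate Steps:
$z = 110$ ($z = 22 \left(-3 + \left(3 + 5\right)\right) = 22 \left(-3 + 8\right) = 22 \cdot 5 = 110$)
$C{\left(s,m \right)} = -10 + m$ ($C{\left(s,m \right)} = -2 + \left(m - 8\right) = -2 + \left(-8 + m\right) = -10 + m$)
$- 312 C{\left(z,L{\left(-4,-1 \right)} \right)} = - 312 \left(-10 - 1\right) = \left(-312\right) \left(-11\right) = 3432$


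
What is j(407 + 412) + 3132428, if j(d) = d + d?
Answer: 3134066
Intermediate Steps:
j(d) = 2*d
j(407 + 412) + 3132428 = 2*(407 + 412) + 3132428 = 2*819 + 3132428 = 1638 + 3132428 = 3134066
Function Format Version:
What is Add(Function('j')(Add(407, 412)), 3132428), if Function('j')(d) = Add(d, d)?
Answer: 3134066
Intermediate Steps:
Function('j')(d) = Mul(2, d)
Add(Function('j')(Add(407, 412)), 3132428) = Add(Mul(2, Add(407, 412)), 3132428) = Add(Mul(2, 819), 3132428) = Add(1638, 3132428) = 3134066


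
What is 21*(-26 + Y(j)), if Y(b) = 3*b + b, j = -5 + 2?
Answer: -798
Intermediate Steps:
j = -3
Y(b) = 4*b
21*(-26 + Y(j)) = 21*(-26 + 4*(-3)) = 21*(-26 - 12) = 21*(-38) = -798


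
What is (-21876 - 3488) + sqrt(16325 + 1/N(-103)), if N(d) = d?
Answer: -25364 + sqrt(173191822)/103 ≈ -25236.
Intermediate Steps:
(-21876 - 3488) + sqrt(16325 + 1/N(-103)) = (-21876 - 3488) + sqrt(16325 + 1/(-103)) = -25364 + sqrt(16325 - 1/103) = -25364 + sqrt(1681474/103) = -25364 + sqrt(173191822)/103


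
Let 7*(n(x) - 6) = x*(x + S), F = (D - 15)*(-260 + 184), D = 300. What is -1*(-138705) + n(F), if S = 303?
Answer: 66223371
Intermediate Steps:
F = -21660 (F = (300 - 15)*(-260 + 184) = 285*(-76) = -21660)
n(x) = 6 + x*(303 + x)/7 (n(x) = 6 + (x*(x + 303))/7 = 6 + (x*(303 + x))/7 = 6 + x*(303 + x)/7)
-1*(-138705) + n(F) = -1*(-138705) + (6 + (⅐)*(-21660)² + (303/7)*(-21660)) = 138705 + (6 + (⅐)*469155600 - 6562980/7) = 138705 + (6 + 469155600/7 - 6562980/7) = 138705 + 66084666 = 66223371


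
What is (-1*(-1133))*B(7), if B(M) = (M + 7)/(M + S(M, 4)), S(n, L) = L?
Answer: 1442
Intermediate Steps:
B(M) = (7 + M)/(4 + M) (B(M) = (M + 7)/(M + 4) = (7 + M)/(4 + M))
(-1*(-1133))*B(7) = (-1*(-1133))*((7 + 7)/(4 + 7)) = 1133*(14/11) = 1442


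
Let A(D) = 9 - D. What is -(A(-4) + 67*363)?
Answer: -24334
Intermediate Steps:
-(A(-4) + 67*363) = -((9 - 1*(-4)) + 67*363) = -((9 + 4) + 24321) = -(13 + 24321) = -1*24334 = -24334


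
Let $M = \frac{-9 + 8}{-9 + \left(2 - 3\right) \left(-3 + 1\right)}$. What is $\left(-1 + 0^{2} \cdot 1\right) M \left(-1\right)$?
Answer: $\frac{1}{7} \approx 0.14286$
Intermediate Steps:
$M = \frac{1}{7}$ ($M = - \frac{1}{-9 - -2} = - \frac{1}{-9 + 2} = - \frac{1}{-7} = \left(-1\right) \left(- \frac{1}{7}\right) = \frac{1}{7} \approx 0.14286$)
$\left(-1 + 0^{2} \cdot 1\right) M \left(-1\right) = \left(-1 + 0^{2} \cdot 1\right) \frac{1}{7} \left(-1\right) = \left(-1 + 0 \cdot 1\right) \frac{1}{7} \left(-1\right) = \left(-1 + 0\right) \frac{1}{7} \left(-1\right) = \left(-1\right) \frac{1}{7} \left(-1\right) = \left(- \frac{1}{7}\right) \left(-1\right) = \frac{1}{7}$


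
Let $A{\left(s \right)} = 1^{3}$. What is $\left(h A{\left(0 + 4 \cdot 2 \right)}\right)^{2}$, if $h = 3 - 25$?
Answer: $484$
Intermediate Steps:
$A{\left(s \right)} = 1$
$h = -22$ ($h = 3 - 25 = -22$)
$\left(h A{\left(0 + 4 \cdot 2 \right)}\right)^{2} = \left(\left(-22\right) 1\right)^{2} = \left(-22\right)^{2} = 484$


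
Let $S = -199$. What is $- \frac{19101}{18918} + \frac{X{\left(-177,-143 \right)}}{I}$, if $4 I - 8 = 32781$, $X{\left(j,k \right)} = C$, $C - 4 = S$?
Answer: $- \frac{213686243}{206767434} \approx -1.0335$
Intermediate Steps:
$C = -195$ ($C = 4 - 199 = -195$)
$X{\left(j,k \right)} = -195$
$I = \frac{32789}{4}$ ($I = 2 + \frac{1}{4} \cdot 32781 = 2 + \frac{32781}{4} = \frac{32789}{4} \approx 8197.3$)
$- \frac{19101}{18918} + \frac{X{\left(-177,-143 \right)}}{I} = - \frac{19101}{18918} - \frac{195}{\frac{32789}{4}} = \left(-19101\right) \frac{1}{18918} - \frac{780}{32789} = - \frac{6367}{6306} - \frac{780}{32789} = - \frac{213686243}{206767434}$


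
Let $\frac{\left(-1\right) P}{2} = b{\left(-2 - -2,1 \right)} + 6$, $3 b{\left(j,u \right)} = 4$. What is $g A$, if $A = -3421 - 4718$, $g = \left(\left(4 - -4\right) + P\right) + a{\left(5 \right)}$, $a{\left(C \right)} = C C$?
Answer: $-149215$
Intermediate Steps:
$a{\left(C \right)} = C^{2}$
$b{\left(j,u \right)} = \frac{4}{3}$ ($b{\left(j,u \right)} = \frac{1}{3} \cdot 4 = \frac{4}{3}$)
$P = - \frac{44}{3}$ ($P = - 2 \left(\frac{4}{3} + 6\right) = \left(-2\right) \frac{22}{3} = - \frac{44}{3} \approx -14.667$)
$g = \frac{55}{3}$ ($g = \left(\left(4 - -4\right) - \frac{44}{3}\right) + 5^{2} = \left(\left(4 + 4\right) - \frac{44}{3}\right) + 25 = \left(8 - \frac{44}{3}\right) + 25 = - \frac{20}{3} + 25 = \frac{55}{3} \approx 18.333$)
$A = -8139$
$g A = \frac{55}{3} \left(-8139\right) = -149215$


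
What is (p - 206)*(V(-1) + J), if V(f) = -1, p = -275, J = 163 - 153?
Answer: -4329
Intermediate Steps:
J = 10
(p - 206)*(V(-1) + J) = (-275 - 206)*(-1 + 10) = -481*9 = -4329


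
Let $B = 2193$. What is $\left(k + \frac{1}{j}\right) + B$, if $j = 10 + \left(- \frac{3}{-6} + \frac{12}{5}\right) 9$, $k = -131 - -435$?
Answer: $\frac{901427}{361} \approx 2497.0$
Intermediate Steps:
$k = 304$ ($k = -131 + 435 = 304$)
$j = \frac{361}{10}$ ($j = 10 + \left(\left(-3\right) \left(- \frac{1}{6}\right) + 12 \cdot \frac{1}{5}\right) 9 = 10 + \left(\frac{1}{2} + \frac{12}{5}\right) 9 = 10 + \frac{29}{10} \cdot 9 = 10 + \frac{261}{10} = \frac{361}{10} \approx 36.1$)
$\left(k + \frac{1}{j}\right) + B = \left(304 + \frac{1}{\frac{361}{10}}\right) + 2193 = \left(304 + \frac{10}{361}\right) + 2193 = \frac{109754}{361} + 2193 = \frac{901427}{361}$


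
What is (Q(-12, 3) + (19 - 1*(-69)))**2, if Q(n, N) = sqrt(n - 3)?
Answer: (88 + I*sqrt(15))**2 ≈ 7729.0 + 681.65*I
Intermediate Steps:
Q(n, N) = sqrt(-3 + n)
(Q(-12, 3) + (19 - 1*(-69)))**2 = (sqrt(-3 - 12) + (19 - 1*(-69)))**2 = (sqrt(-15) + (19 + 69))**2 = (I*sqrt(15) + 88)**2 = (88 + I*sqrt(15))**2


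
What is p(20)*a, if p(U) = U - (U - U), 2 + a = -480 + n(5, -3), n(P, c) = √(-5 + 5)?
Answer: -9640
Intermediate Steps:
n(P, c) = 0 (n(P, c) = √0 = 0)
a = -482 (a = -2 + (-480 + 0) = -2 - 480 = -482)
p(U) = U (p(U) = U - 1*0 = U + 0 = U)
p(20)*a = 20*(-482) = -9640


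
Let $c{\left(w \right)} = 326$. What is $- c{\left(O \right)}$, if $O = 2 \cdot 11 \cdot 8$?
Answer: $-326$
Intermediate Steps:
$O = 176$ ($O = 22 \cdot 8 = 176$)
$- c{\left(O \right)} = \left(-1\right) 326 = -326$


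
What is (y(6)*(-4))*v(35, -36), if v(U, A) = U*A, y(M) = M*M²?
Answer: 1088640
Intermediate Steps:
y(M) = M³
v(U, A) = A*U
(y(6)*(-4))*v(35, -36) = (6³*(-4))*(-36*35) = (216*(-4))*(-1260) = -864*(-1260) = 1088640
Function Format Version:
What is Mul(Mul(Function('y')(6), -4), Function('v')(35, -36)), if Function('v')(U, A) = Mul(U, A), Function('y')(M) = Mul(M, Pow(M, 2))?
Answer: 1088640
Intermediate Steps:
Function('y')(M) = Pow(M, 3)
Function('v')(U, A) = Mul(A, U)
Mul(Mul(Function('y')(6), -4), Function('v')(35, -36)) = Mul(Mul(Pow(6, 3), -4), Mul(-36, 35)) = Mul(Mul(216, -4), -1260) = Mul(-864, -1260) = 1088640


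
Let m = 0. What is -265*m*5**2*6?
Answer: 0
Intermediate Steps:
-265*m*5**2*6 = -265*0*5**2*6 = -265*0*25*6 = -0*6 = -265*0 = 0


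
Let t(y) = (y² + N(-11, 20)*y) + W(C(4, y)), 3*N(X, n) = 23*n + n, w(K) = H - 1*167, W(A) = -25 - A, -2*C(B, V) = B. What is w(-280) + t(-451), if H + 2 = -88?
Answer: 130961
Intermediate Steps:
H = -90 (H = -2 - 88 = -90)
C(B, V) = -B/2
w(K) = -257 (w(K) = -90 - 1*167 = -90 - 167 = -257)
N(X, n) = 8*n (N(X, n) = (23*n + n)/3 = (24*n)/3 = 8*n)
t(y) = -23 + y² + 160*y (t(y) = (y² + (8*20)*y) + (-25 - (-1)*4/2) = (y² + 160*y) + (-25 - 1*(-2)) = (y² + 160*y) + (-25 + 2) = (y² + 160*y) - 23 = -23 + y² + 160*y)
w(-280) + t(-451) = -257 + (-23 + (-451)² + 160*(-451)) = -257 + (-23 + 203401 - 72160) = -257 + 131218 = 130961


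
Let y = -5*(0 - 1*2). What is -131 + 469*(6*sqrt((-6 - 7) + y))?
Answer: -131 + 2814*I*sqrt(3) ≈ -131.0 + 4874.0*I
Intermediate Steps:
y = 10 (y = -5*(0 - 2) = -5*(-2) = 10)
-131 + 469*(6*sqrt((-6 - 7) + y)) = -131 + 469*(6*sqrt((-6 - 7) + 10)) = -131 + 469*(6*sqrt(-13 + 10)) = -131 + 469*(6*sqrt(-3)) = -131 + 469*(6*(I*sqrt(3))) = -131 + 469*(6*I*sqrt(3)) = -131 + 2814*I*sqrt(3)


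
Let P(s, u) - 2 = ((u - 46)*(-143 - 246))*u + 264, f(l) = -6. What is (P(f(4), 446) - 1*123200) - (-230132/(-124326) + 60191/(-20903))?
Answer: -90334507038814391/1299393189 ≈ -6.9521e+7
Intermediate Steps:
P(s, u) = 266 + u*(17894 - 389*u) (P(s, u) = 2 + (((u - 46)*(-143 - 246))*u + 264) = 2 + (((-46 + u)*(-389))*u + 264) = 2 + ((17894 - 389*u)*u + 264) = 2 + (u*(17894 - 389*u) + 264) = 2 + (264 + u*(17894 - 389*u)) = 266 + u*(17894 - 389*u))
(P(f(4), 446) - 1*123200) - (-230132/(-124326) + 60191/(-20903)) = ((266 - 389*446² + 17894*446) - 1*123200) - (-230132/(-124326) + 60191/(-20903)) = ((266 - 389*198916 + 7980724) - 123200) - (-230132*(-1/124326) + 60191*(-1/20903)) = ((266 - 77378324 + 7980724) - 123200) - (115066/62163 - 60191/20903) = (-69397334 - 123200) - 1*(-1336428535/1299393189) = -69520534 + 1336428535/1299393189 = -90334507038814391/1299393189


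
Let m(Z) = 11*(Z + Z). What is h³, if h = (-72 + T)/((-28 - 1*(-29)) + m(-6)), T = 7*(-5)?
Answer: 1225043/2248091 ≈ 0.54493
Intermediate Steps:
m(Z) = 22*Z (m(Z) = 11*(2*Z) = 22*Z)
T = -35
h = 107/131 (h = (-72 - 35)/((-28 - 1*(-29)) + 22*(-6)) = -107/((-28 + 29) - 132) = -107/(1 - 132) = -107/(-131) = -107*(-1/131) = 107/131 ≈ 0.81679)
h³ = (107/131)³ = 1225043/2248091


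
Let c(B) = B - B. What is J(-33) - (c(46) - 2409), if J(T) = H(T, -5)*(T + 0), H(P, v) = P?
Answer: 3498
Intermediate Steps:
c(B) = 0
J(T) = T² (J(T) = T*(T + 0) = T*T = T²)
J(-33) - (c(46) - 2409) = (-33)² - (0 - 2409) = 1089 - 1*(-2409) = 1089 + 2409 = 3498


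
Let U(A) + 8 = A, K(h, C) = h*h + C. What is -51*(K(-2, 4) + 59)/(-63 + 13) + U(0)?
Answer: 3017/50 ≈ 60.340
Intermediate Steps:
K(h, C) = C + h² (K(h, C) = h² + C = C + h²)
U(A) = -8 + A
-51*(K(-2, 4) + 59)/(-63 + 13) + U(0) = -51*((4 + (-2)²) + 59)/(-63 + 13) + (-8 + 0) = -51*((4 + 4) + 59)/(-50) - 8 = -51*(8 + 59)*(-1)/50 - 8 = -3417*(-1)/50 - 8 = -51*(-67/50) - 8 = 3417/50 - 8 = 3017/50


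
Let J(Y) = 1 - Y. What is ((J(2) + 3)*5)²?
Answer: 100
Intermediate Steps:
((J(2) + 3)*5)² = (((1 - 1*2) + 3)*5)² = (((1 - 2) + 3)*5)² = ((-1 + 3)*5)² = (2*5)² = 10² = 100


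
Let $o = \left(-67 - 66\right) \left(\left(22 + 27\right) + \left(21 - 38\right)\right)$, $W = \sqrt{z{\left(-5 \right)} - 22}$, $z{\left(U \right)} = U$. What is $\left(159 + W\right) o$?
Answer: $-676704 - 12768 i \sqrt{3} \approx -6.767 \cdot 10^{5} - 22115.0 i$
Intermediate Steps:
$W = 3 i \sqrt{3}$ ($W = \sqrt{-5 - 22} = \sqrt{-27} = 3 i \sqrt{3} \approx 5.1962 i$)
$o = -4256$ ($o = - 133 \left(49 + \left(21 - 38\right)\right) = - 133 \left(49 - 17\right) = \left(-133\right) 32 = -4256$)
$\left(159 + W\right) o = \left(159 + 3 i \sqrt{3}\right) \left(-4256\right) = -676704 - 12768 i \sqrt{3}$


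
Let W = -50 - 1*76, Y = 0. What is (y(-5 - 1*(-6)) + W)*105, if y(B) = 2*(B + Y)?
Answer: -13020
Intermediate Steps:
W = -126 (W = -50 - 76 = -126)
y(B) = 2*B (y(B) = 2*(B + 0) = 2*B)
(y(-5 - 1*(-6)) + W)*105 = (2*(-5 - 1*(-6)) - 126)*105 = (2*(-5 + 6) - 126)*105 = (2*1 - 126)*105 = (2 - 126)*105 = -124*105 = -13020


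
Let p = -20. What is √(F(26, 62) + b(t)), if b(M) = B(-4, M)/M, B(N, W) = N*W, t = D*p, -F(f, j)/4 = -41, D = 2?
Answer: 4*√10 ≈ 12.649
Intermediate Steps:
F(f, j) = 164 (F(f, j) = -4*(-41) = 164)
t = -40 (t = 2*(-20) = -40)
b(M) = -4 (b(M) = (-4*M)/M = -4)
√(F(26, 62) + b(t)) = √(164 - 4) = √160 = 4*√10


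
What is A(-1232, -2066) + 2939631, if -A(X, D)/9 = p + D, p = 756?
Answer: 2951421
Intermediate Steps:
A(X, D) = -6804 - 9*D (A(X, D) = -9*(756 + D) = -6804 - 9*D)
A(-1232, -2066) + 2939631 = (-6804 - 9*(-2066)) + 2939631 = (-6804 + 18594) + 2939631 = 11790 + 2939631 = 2951421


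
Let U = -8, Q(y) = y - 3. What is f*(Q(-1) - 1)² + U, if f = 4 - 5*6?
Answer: -658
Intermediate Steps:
Q(y) = -3 + y
f = -26 (f = 4 - 30 = -26)
f*(Q(-1) - 1)² + U = -26*((-3 - 1) - 1)² - 8 = -26*(-4 - 1)² - 8 = -26*(-5)² - 8 = -26*25 - 8 = -650 - 8 = -658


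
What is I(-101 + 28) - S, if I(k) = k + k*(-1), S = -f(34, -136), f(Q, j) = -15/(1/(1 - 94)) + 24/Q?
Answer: 23727/17 ≈ 1395.7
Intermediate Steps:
f(Q, j) = 1395 + 24/Q (f(Q, j) = -15/(1/(-93)) + 24/Q = -15/(-1/93) + 24/Q = -15*(-93) + 24/Q = 1395 + 24/Q)
S = -23727/17 (S = -(1395 + 24/34) = -(1395 + 24*(1/34)) = -(1395 + 12/17) = -1*23727/17 = -23727/17 ≈ -1395.7)
I(k) = 0 (I(k) = k - k = 0)
I(-101 + 28) - S = 0 - 1*(-23727/17) = 0 + 23727/17 = 23727/17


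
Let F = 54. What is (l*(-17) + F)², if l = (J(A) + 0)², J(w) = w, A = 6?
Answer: 311364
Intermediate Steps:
l = 36 (l = (6 + 0)² = 6² = 36)
(l*(-17) + F)² = (36*(-17) + 54)² = (-612 + 54)² = (-558)² = 311364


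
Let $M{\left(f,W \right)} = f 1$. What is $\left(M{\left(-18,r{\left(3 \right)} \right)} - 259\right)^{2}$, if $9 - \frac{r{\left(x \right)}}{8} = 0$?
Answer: $76729$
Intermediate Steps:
$r{\left(x \right)} = 72$ ($r{\left(x \right)} = 72 - 0 = 72 + 0 = 72$)
$M{\left(f,W \right)} = f$
$\left(M{\left(-18,r{\left(3 \right)} \right)} - 259\right)^{2} = \left(-18 - 259\right)^{2} = \left(-277\right)^{2} = 76729$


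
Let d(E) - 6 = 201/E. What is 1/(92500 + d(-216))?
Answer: 72/6660365 ≈ 1.0810e-5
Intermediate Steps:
d(E) = 6 + 201/E
1/(92500 + d(-216)) = 1/(92500 + (6 + 201/(-216))) = 1/(92500 + (6 + 201*(-1/216))) = 1/(92500 + (6 - 67/72)) = 1/(92500 + 365/72) = 1/(6660365/72) = 72/6660365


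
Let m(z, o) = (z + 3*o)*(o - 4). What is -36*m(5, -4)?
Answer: -2016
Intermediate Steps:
m(z, o) = (-4 + o)*(z + 3*o) (m(z, o) = (z + 3*o)*(-4 + o) = (-4 + o)*(z + 3*o))
-36*m(5, -4) = -36*(-12*(-4) - 4*5 + 3*(-4)² - 4*5) = -36*(48 - 20 + 3*16 - 20) = -36*(48 - 20 + 48 - 20) = -36*56 = -2016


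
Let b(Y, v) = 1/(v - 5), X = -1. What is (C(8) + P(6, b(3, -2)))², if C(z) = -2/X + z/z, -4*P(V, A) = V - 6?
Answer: 9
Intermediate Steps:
b(Y, v) = 1/(-5 + v)
P(V, A) = 3/2 - V/4 (P(V, A) = -(V - 6)/4 = -(-6 + V)/4 = 3/2 - V/4)
C(z) = 3 (C(z) = -2/(-1) + z/z = -2*(-1) + 1 = 2 + 1 = 3)
(C(8) + P(6, b(3, -2)))² = (3 + (3/2 - ¼*6))² = (3 + (3/2 - 3/2))² = (3 + 0)² = 3² = 9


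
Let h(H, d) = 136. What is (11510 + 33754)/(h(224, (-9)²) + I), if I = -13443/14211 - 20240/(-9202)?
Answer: 986526028368/2991432791 ≈ 329.78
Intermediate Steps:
I = 27321359/21794937 (I = -13443*1/14211 - 20240*(-1/9202) = -4481/4737 + 10120/4601 = 27321359/21794937 ≈ 1.2536)
(11510 + 33754)/(h(224, (-9)²) + I) = (11510 + 33754)/(136 + 27321359/21794937) = 45264/(2991432791/21794937) = 45264*(21794937/2991432791) = 986526028368/2991432791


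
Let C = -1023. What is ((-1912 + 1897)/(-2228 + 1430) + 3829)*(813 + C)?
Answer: -15277785/19 ≈ -8.0409e+5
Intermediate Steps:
((-1912 + 1897)/(-2228 + 1430) + 3829)*(813 + C) = ((-1912 + 1897)/(-2228 + 1430) + 3829)*(813 - 1023) = (-15/(-798) + 3829)*(-210) = (-15*(-1/798) + 3829)*(-210) = (5/266 + 3829)*(-210) = (1018519/266)*(-210) = -15277785/19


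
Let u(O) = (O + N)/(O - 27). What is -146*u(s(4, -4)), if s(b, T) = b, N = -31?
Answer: -3942/23 ≈ -171.39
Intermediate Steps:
u(O) = (-31 + O)/(-27 + O) (u(O) = (O - 31)/(O - 27) = (-31 + O)/(-27 + O))
-146*u(s(4, -4)) = -146*(-31 + 4)/(-27 + 4) = -146*(-27)/(-23) = -(-146)*(-27)/23 = -146*27/23 = -3942/23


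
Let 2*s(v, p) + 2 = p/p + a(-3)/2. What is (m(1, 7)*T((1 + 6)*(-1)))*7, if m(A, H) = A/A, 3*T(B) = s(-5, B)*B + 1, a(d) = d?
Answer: 91/4 ≈ 22.750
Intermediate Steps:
s(v, p) = -5/4 (s(v, p) = -1 + (p/p - 3/2)/2 = -1 + (1 - 3*½)/2 = -1 + (1 - 3/2)/2 = -1 + (½)*(-½) = -1 - ¼ = -5/4)
T(B) = ⅓ - 5*B/12 (T(B) = (-5*B/4 + 1)/3 = (1 - 5*B/4)/3 = ⅓ - 5*B/12)
m(A, H) = 1
(m(1, 7)*T((1 + 6)*(-1)))*7 = (1*(⅓ - 5*(1 + 6)*(-1)/12))*7 = (1*(⅓ - 35*(-1)/12))*7 = (1*(⅓ - 5/12*(-7)))*7 = (1*(⅓ + 35/12))*7 = (1*(13/4))*7 = (13/4)*7 = 91/4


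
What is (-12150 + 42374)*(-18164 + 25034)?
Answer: 207638880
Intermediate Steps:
(-12150 + 42374)*(-18164 + 25034) = 30224*6870 = 207638880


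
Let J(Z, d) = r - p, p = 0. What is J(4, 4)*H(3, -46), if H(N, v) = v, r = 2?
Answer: -92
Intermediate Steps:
J(Z, d) = 2 (J(Z, d) = 2 - 1*0 = 2 + 0 = 2)
J(4, 4)*H(3, -46) = 2*(-46) = -92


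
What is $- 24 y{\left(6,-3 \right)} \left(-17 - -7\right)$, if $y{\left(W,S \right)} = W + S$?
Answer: $720$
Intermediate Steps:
$y{\left(W,S \right)} = S + W$
$- 24 y{\left(6,-3 \right)} \left(-17 - -7\right) = - 24 \left(-3 + 6\right) \left(-17 - -7\right) = \left(-24\right) 3 \left(-17 + 7\right) = \left(-72\right) \left(-10\right) = 720$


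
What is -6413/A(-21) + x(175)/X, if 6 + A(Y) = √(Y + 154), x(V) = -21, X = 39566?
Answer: -1522422585/3837902 - 6413*√133/97 ≈ -1159.1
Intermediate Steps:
A(Y) = -6 + √(154 + Y) (A(Y) = -6 + √(Y + 154) = -6 + √(154 + Y))
-6413/A(-21) + x(175)/X = -6413/(-6 + √(154 - 21)) - 21/39566 = -6413/(-6 + √133) - 21*1/39566 = -6413/(-6 + √133) - 21/39566 = -21/39566 - 6413/(-6 + √133)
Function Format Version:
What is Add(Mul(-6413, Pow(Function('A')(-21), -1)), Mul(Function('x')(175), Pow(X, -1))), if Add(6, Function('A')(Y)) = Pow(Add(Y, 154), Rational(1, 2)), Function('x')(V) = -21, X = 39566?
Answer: Add(Rational(-1522422585, 3837902), Mul(Rational(-6413, 97), Pow(133, Rational(1, 2)))) ≈ -1159.1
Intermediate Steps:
Function('A')(Y) = Add(-6, Pow(Add(154, Y), Rational(1, 2))) (Function('A')(Y) = Add(-6, Pow(Add(Y, 154), Rational(1, 2))) = Add(-6, Pow(Add(154, Y), Rational(1, 2))))
Add(Mul(-6413, Pow(Function('A')(-21), -1)), Mul(Function('x')(175), Pow(X, -1))) = Add(Mul(-6413, Pow(Add(-6, Pow(Add(154, -21), Rational(1, 2))), -1)), Mul(-21, Pow(39566, -1))) = Add(Mul(-6413, Pow(Add(-6, Pow(133, Rational(1, 2))), -1)), Mul(-21, Rational(1, 39566))) = Add(Mul(-6413, Pow(Add(-6, Pow(133, Rational(1, 2))), -1)), Rational(-21, 39566)) = Add(Rational(-21, 39566), Mul(-6413, Pow(Add(-6, Pow(133, Rational(1, 2))), -1)))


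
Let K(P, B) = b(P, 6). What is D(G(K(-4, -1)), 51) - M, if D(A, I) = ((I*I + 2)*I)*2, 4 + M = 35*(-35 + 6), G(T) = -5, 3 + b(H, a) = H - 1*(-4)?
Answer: 266525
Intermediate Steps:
b(H, a) = 1 + H (b(H, a) = -3 + (H - 1*(-4)) = -3 + (H + 4) = -3 + (4 + H) = 1 + H)
K(P, B) = 1 + P
M = -1019 (M = -4 + 35*(-35 + 6) = -4 + 35*(-29) = -4 - 1015 = -1019)
D(A, I) = 2*I*(2 + I**2) (D(A, I) = ((I**2 + 2)*I)*2 = ((2 + I**2)*I)*2 = (I*(2 + I**2))*2 = 2*I*(2 + I**2))
D(G(K(-4, -1)), 51) - M = 2*51*(2 + 51**2) - 1*(-1019) = 2*51*(2 + 2601) + 1019 = 2*51*2603 + 1019 = 265506 + 1019 = 266525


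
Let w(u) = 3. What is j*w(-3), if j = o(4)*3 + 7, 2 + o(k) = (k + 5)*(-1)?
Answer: -78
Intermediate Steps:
o(k) = -7 - k (o(k) = -2 + (k + 5)*(-1) = -2 + (5 + k)*(-1) = -2 + (-5 - k) = -7 - k)
j = -26 (j = (-7 - 1*4)*3 + 7 = (-7 - 4)*3 + 7 = -11*3 + 7 = -33 + 7 = -26)
j*w(-3) = -26*3 = -78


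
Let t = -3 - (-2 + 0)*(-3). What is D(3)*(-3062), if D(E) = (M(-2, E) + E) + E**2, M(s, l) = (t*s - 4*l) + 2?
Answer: -61240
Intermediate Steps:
t = -9 (t = -3 - (-2)*(-3) = -3 - 1*6 = -3 - 6 = -9)
M(s, l) = 2 - 9*s - 4*l (M(s, l) = (-9*s - 4*l) + 2 = 2 - 9*s - 4*l)
D(E) = 20 + E**2 - 3*E (D(E) = ((2 - 9*(-2) - 4*E) + E) + E**2 = ((2 + 18 - 4*E) + E) + E**2 = ((20 - 4*E) + E) + E**2 = (20 - 3*E) + E**2 = 20 + E**2 - 3*E)
D(3)*(-3062) = (20 + 3**2 - 3*3)*(-3062) = (20 + 9 - 9)*(-3062) = 20*(-3062) = -61240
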